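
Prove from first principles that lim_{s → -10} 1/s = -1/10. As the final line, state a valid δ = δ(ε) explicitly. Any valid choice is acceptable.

Let ε > 0 be given. We seek δ > 0 such that 0 < |s + 10| < δ implies |1/s + 1/10| < ε.
|1/s + 1/10| = |-10 − s|/(10·|s|) = |s + 10|/(10|s|).
Require δ ≤ 5 so that |s| > 10 − 5 = 5, hence 10|s| > 50.
Then |1/s + 1/10| < |s + 10|/50, which is < ε when |s + 10| < 50ε.
Take δ = min(5, 50ε). Then 0 < |s + 10| < δ gives both |s + 10| < 5 and |s + 10| < 50ε, so |1/s + 1/10| < ε.

δ = min(5, 50ε)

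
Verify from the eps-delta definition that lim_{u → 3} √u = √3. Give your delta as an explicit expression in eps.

Fix eps > 0. We want delta > 0 such that 0 < |u − 3| < delta implies |√u − √3| < eps.
Rationalise: √u − √3 = (u − 3)/(√u + √3), so |√u − √3| = |u − 3|/(√u + √3).
Restrict delta ≤ 3 so that |u − 3| < 3 forces u > 0, and then √u + √3 > √3.
Hence |√u − √3| < |u − 3|/√3, which is < eps once |u − 3| < √3·eps.
Take delta = min(3, √3·eps). If 0 < |u − 3| < delta then u > 0 and |√u − √3| < |u − 3|/√3 < eps.

delta = min(3, √3·eps)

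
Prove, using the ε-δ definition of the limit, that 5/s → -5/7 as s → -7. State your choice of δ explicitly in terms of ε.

Fix ε > 0. We seek δ > 0 such that 0 < |s + 7| < δ implies |5/s + 5/7| < ε.
|5/s + 5/7| = 5·|-7 − s|/(7·|s|) = 5|s + 7|/(7|s|).
Require δ ≤ 7/2 so that |s| > 7 − 7/2 = 7/2, hence 7|s| > 49/2.
Then |5/s + 5/7| < 5|s + 7|/(49/2), which is < ε when |s + 7| < (49/10)ε.
Take δ = min(7/2, (49/10)ε). Then 0 < |s + 7| < δ gives both |s + 7| < 7/2 and |s + 7| < (49/10)ε, so |5/s + 5/7| < ε.

δ = min(7/2, (49/10)ε)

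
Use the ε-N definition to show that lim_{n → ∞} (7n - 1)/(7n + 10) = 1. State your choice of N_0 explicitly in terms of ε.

Let ε > 0. For n ≥ 1, |(7n - 1)/(7n + 10) − 1| = |-77|/(7(7n + 10)) = 77/(7(7n + 10)).
Since 7n + 10 ≥ 7n for n ≥ 1, this is ≤ 77/(7·7n) = (11/7)/n.
So |(7n - 1)/(7n + 10) − 1| < ε whenever n > (11/7)/ε.
Take N_0 = (11/7)/ε. If n > N_0 then |(7n - 1)/(7n + 10) − 1| ≤ (11/7)/n < ε.

N_0 = (11/7)/ε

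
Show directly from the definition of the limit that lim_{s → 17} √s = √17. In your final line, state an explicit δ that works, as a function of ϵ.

δ = min(17, √17·ϵ)

Suppose ϵ > 0. We want δ > 0 such that 0 < |s − 17| < δ implies |√s − √17| < ϵ.
Rationalise: √s − √17 = (s − 17)/(√s + √17), so |√s − √17| = |s − 17|/(√s + √17).
Restrict δ ≤ 17 so that |s − 17| < 17 forces s > 0, and then √s + √17 > √17.
Hence |√s − √17| < |s − 17|/√17, which is < ϵ once |s − 17| < √17·ϵ.
Take δ = min(17, √17·ϵ). If 0 < |s − 17| < δ then s > 0 and |√s − √17| < |s − 17|/√17 < ϵ.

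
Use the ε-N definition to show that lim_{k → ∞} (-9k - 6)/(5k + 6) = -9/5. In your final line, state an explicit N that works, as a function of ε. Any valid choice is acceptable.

Fix ε > 0. For k ≥ 1, |(-9k - 6)/(5k + 6) + 9/5| = |24|/(5(5k + 6)) = 24/(5(5k + 6)).
Since 5k + 6 ≥ 5k for k ≥ 1, this is ≤ 24/(5·5k) = (24/25)/k.
So |(-9k - 6)/(5k + 6) + 9/5| < ε whenever k > (24/25)/ε.
Take N = (24/25)/ε. If k > N then |(-9k - 6)/(5k + 6) + 9/5| ≤ (24/25)/k < ε.

N = (24/25)/ε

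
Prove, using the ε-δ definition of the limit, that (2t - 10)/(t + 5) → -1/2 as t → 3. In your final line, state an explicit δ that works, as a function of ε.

Let ε > 0 be given. We want δ > 0 with 0 < |t − 3| < δ ⇒ |(2t - 10)/(t + 5) + 1/2| < ε.
Combining over a common denominator, (2t - 10)/(t + 5) + 1/2 = [(2t - 10)·8 − (-4)·(t + 5)] / [8·(t + 5)] = 20(t − 3) / (8(t + 5)).
So |(2t - 10)/(t + 5) + 1/2| = 20|t − 3| / (8·|t + 5|).
Require δ ≤ 4, so |t + 5| ≥ |8| − |t − 3| > 8 − 4 = 4.
Hence |(2t - 10)/(t + 5) + 1/2| < 20|t − 3|/(8·4) = (5/8)|t − 3|, which is < ε once |t − 3| < (8/5)ε.
Take δ = min(4, (8/5)ε). Then 0 < |t − 3| < δ forces both bounds, so |(2t - 10)/(t + 5) + 1/2| < ε.

δ = min(4, (8/5)ε)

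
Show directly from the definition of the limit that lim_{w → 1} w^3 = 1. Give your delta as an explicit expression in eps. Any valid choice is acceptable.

Let eps > 0 be given. We seek delta > 0 with 0 < |w − 1| < delta ⇒ |w^3 − 1| < eps.
Factor: w^3 − 1 = (w − 1)(w^2 + w + 1), so |w^3 − 1| = |w − 1|·|w^2 + w + 1|.
Impose delta ≤ 1 so that |w| < 2; then |w^2 + w + 1| ≤ 7.
Hence |w^3 − 1| ≤ 7|w − 1|, which is < eps once |w − 1| < eps/7.
Take delta = min(1, eps/7). If 0 < |w − 1| < delta then both bounds hold and |w^3 − 1| ≤ 7|w − 1| < 7·(eps/7) = eps.

delta = min(1, eps/7)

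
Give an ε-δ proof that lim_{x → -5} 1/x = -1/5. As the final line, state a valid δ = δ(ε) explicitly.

Let ε > 0 be given. We seek δ > 0 such that 0 < |x + 5| < δ implies |1/x + 1/5| < ε.
|1/x + 1/5| = |-5 − x|/(5·|x|) = |x + 5|/(5|x|).
Require δ ≤ 5/2 so that |x| > 5 − 5/2 = 5/2, hence 5|x| > 25/2.
Then |1/x + 1/5| < |x + 5|/(25/2), which is < ε when |x + 5| < (25/2)ε.
Take δ = min(5/2, (25/2)ε). Then 0 < |x + 5| < δ gives both |x + 5| < 5/2 and |x + 5| < (25/2)ε, so |1/x + 1/5| < ε.

δ = min(5/2, (25/2)ε)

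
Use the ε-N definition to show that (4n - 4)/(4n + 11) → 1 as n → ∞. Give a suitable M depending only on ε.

M = (15/4)/ε

Fix ε > 0. For n ≥ 1, |(4n - 4)/(4n + 11) − 1| = |-60|/(4(4n + 11)) = 60/(4(4n + 11)).
Since 4n + 11 ≥ 4n for n ≥ 1, this is ≤ 60/(4·4n) = (15/4)/n.
So |(4n - 4)/(4n + 11) − 1| < ε whenever n > (15/4)/ε.
Take M = (15/4)/ε. If n > M then |(4n - 4)/(4n + 11) − 1| ≤ (15/4)/n < ε.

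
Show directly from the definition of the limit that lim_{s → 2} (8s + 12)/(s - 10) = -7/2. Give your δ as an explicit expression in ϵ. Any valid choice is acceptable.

Fix ϵ > 0. We want δ > 0 with 0 < |s − 2| < δ ⇒ |(8s + 12)/(s - 10) + 7/2| < ϵ.
Combining over a common denominator, (8s + 12)/(s - 10) + 7/2 = [(8s + 12)·(-8) − 28·(s - 10)] / [(-8)·(s - 10)] = -92(s − 2) / ((-8)(s - 10)).
So |(8s + 12)/(s - 10) + 7/2| = 92|s − 2| / (8·|s − 10|).
Require δ ≤ 4, so |s − 10| ≥ |-8| − |s − 2| > 8 − 4 = 4.
Hence |(8s + 12)/(s - 10) + 7/2| < 92|s − 2|/(8·4) = (23/8)|s − 2|, which is < ϵ once |s − 2| < (8/23)ϵ.
Take δ = min(4, (8/23)ϵ). Then 0 < |s − 2| < δ forces both bounds, so |(8s + 12)/(s - 10) + 7/2| < ϵ.

δ = min(4, (8/23)ϵ)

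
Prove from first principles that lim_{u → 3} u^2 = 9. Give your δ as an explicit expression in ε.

δ = min(1, ε/7)

Let ε > 0. We seek δ > 0 with 0 < |u − 3| < δ ⇒ |u^2 − 9| < ε.
Factor: u^2 − 9 = (u − 3)(u + 3), so |u^2 − 9| = |u − 3|·|u + 3|.
Impose δ ≤ 1 so that |u| < 4; then |u + 3| ≤ 7.
Hence |u^2 − 9| ≤ 7|u − 3|, which is < ε once |u − 3| < ε/7.
Take δ = min(1, ε/7). If 0 < |u − 3| < δ then both bounds hold and |u^2 − 9| ≤ 7|u − 3| < 7·(ε/7) = ε.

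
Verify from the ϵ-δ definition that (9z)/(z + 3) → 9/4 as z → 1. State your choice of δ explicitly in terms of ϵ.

Fix ϵ > 0. We want δ > 0 with 0 < |z − 1| < δ ⇒ |(9z)/(z + 3) − (9/4)| < ϵ.
Combining over a common denominator, (9z)/(z + 3) − (9/4) = [(9z)·4 − 9·(z + 3)] / [4·(z + 3)] = 27(z − 1) / (4(z + 3)).
So |(9z)/(z + 3) − (9/4)| = 27|z − 1| / (4·|z + 3|).
Restrict δ ≤ 2. Then |z − 1| < 2 gives |z + 3| = |(z − 1) + 4| ≥ 4 − 2 = 2.
Hence |(9z)/(z + 3) − (9/4)| < 27|z − 1|/(4·2) = (27/8)|z − 1|, which is < ϵ once |z − 1| < (8/27)ϵ.
Take δ = min(2, (8/27)ϵ). Then 0 < |z − 1| < δ forces both bounds, so |(9z)/(z + 3) − (9/4)| < ϵ.

δ = min(2, (8/27)ϵ)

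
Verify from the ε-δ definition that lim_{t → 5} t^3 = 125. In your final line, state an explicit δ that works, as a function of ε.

δ = min(1, ε/91)

Let ε > 0. We seek δ > 0 with 0 < |t − 5| < δ ⇒ |t^3 − 125| < ε.
Factor: t^3 − 125 = (t − 5)(t^2 + 5t + 25), so |t^3 − 125| = |t − 5|·|t^2 + 5t + 25|.
Impose δ ≤ 1 so that |t| < 6; then |t^2 + 5t + 25| ≤ 91.
Hence |t^3 − 125| ≤ 91|t − 5|, which is < ε once |t − 5| < ε/91.
Take δ = min(1, ε/91). If 0 < |t − 5| < δ then both bounds hold and |t^3 − 125| ≤ 91|t − 5| < 91·(ε/91) = ε.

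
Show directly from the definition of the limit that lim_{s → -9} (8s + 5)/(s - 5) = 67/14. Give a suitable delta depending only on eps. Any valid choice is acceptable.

Fix eps > 0. We want delta > 0 with 0 < |s + 9| < delta ⇒ |(8s + 5)/(s - 5) − (67/14)| < eps.
Combining over a common denominator, (8s + 5)/(s - 5) − (67/14) = [(8s + 5)·(-14) − (-67)·(s - 5)] / [(-14)·(s - 5)] = -45(s + 9) / ((-14)(s - 5)).
So |(8s + 5)/(s - 5) − (67/14)| = 45|s + 9| / (14·|s − 5|).
Restrict delta ≤ 7. Then |s + 9| < 7 gives |s − 5| = |(s + 9) + (-14)| ≥ 14 − 7 = 7.
Hence |(8s + 5)/(s - 5) − (67/14)| < 45|s + 9|/(14·7) = (45/98)|s + 9|, which is < eps once |s + 9| < (98/45)eps.
Take delta = min(7, (98/45)eps). Then 0 < |s + 9| < delta forces both bounds, so |(8s + 5)/(s - 5) − (67/14)| < eps.

delta = min(7, (98/45)eps)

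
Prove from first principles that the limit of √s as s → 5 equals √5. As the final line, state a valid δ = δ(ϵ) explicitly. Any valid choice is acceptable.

Let ϵ > 0. We want δ > 0 such that 0 < |s − 5| < δ implies |√s − √5| < ϵ.
Rationalise: √s − √5 = (s − 5)/(√s + √5), so |√s − √5| = |s − 5|/(√s + √5).
Restrict δ ≤ 5 so that |s − 5| < 5 forces s > 0, and then √s + √5 > √5.
Hence |√s − √5| < |s − 5|/√5, which is < ϵ once |s − 5| < √5·ϵ.
Take δ = min(5, √5·ϵ). If 0 < |s − 5| < δ then s > 0 and |√s − √5| < |s − 5|/√5 < ϵ.

δ = min(5, √5·ϵ)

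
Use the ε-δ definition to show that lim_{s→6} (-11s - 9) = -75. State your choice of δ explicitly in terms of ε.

δ = ε/11

Let ε > 0. We need δ > 0 so that 0 < |s − 6| < δ implies |(-11s - 9) + 75| < ε.
Since (-11s - 9) + 75 = -11(s − 6), we have |(-11s - 9) + 75| = 11|s − 6|.
So 11|s − 6| < ε exactly when |s − 6| < ε/11.
Take δ = ε/11. If 0 < |s − 6| < δ then |(-11s - 9) + 75| = 11|s − 6| < 11·(ε/11) = ε.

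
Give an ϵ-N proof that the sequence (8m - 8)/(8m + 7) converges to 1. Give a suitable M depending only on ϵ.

Suppose ϵ > 0. For m ≥ 1, |(8m - 8)/(8m + 7) − 1| = |-120|/(8(8m + 7)) = 120/(8(8m + 7)).
Since 8m + 7 ≥ 8m for m ≥ 1, this is ≤ 120/(8·8m) = (15/8)/m.
So |(8m - 8)/(8m + 7) − 1| < ϵ whenever m > (15/8)/ϵ.
Take M = (15/8)/ϵ. If m > M then |(8m - 8)/(8m + 7) − 1| ≤ (15/8)/m < ϵ.

M = (15/8)/ϵ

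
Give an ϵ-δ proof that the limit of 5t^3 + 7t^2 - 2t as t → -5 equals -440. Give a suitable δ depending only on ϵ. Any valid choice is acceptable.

δ = min(1, ϵ/376)

Let ϵ > 0 be given. We want δ > 0 such that 0 < |t + 5| < δ implies |(5t^3 + 7t^2 - 2t) + 440| < ϵ.
(5t^3 + 7t^2 - 2t) + 440 = 5t^3 + 7t^2 - 2t + 440 = (t + 5)(5t^2 - 18t + 88).
So |(5t^3 + 7t^2 - 2t) + 440| = |t + 5|·|5t^2 - 18t + 88|.
Require δ ≤ 1. Then |t + 5| < 1 gives |t| < 6, and by the triangle inequality |5t^2 - 18t + 88| ≤ 5·6^2 + 18·6 + 88 = 376.
Hence |(5t^3 + 7t^2 - 2t) + 440| ≤ 376|t + 5| < ϵ provided |t + 5| < ϵ/376.
Take δ = min(1, ϵ/376). Then 0 < |t + 5| < δ gives both |t + 5| < 1 and |t + 5| < ϵ/376, so |(5t^3 + 7t^2 - 2t) + 440| < ϵ.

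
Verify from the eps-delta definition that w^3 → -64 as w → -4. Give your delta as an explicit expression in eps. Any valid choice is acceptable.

Fix eps > 0. We seek delta > 0 with 0 < |w + 4| < delta ⇒ |w^3 + 64| < eps.
Factor: w^3 + 64 = (w + 4)(w^2 - 4w + 16), so |w^3 + 64| = |w + 4|·|w^2 - 4w + 16|.
Restrict delta ≤ 1. Then |w + 4| < 1 gives |w| < 5, so by the triangle inequality |w^2 - 4w + 16| ≤ 5^2 + 4·5 + 16 = 61.
Hence |w^3 + 64| ≤ 61|w + 4|, which is < eps once |w + 4| < eps/61.
Take delta = min(1, eps/61). If 0 < |w + 4| < delta then both bounds hold and |w^3 + 64| ≤ 61|w + 4| < 61·(eps/61) = eps.

delta = min(1, eps/61)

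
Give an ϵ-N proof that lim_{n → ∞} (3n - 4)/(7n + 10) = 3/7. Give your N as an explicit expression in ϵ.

N = (58/49)/ϵ

Fix ϵ > 0. For n ≥ 1, |(3n - 4)/(7n + 10) − (3/7)| = |-58|/(7(7n + 10)) = 58/(7(7n + 10)).
Since 7n + 10 ≥ 7n for n ≥ 1, this is ≤ 58/(7·7n) = (58/49)/n.
So |(3n - 4)/(7n + 10) − (3/7)| < ϵ whenever n > (58/49)/ϵ.
Take N = (58/49)/ϵ. If n > N then |(3n - 4)/(7n + 10) − (3/7)| ≤ (58/49)/n < ϵ.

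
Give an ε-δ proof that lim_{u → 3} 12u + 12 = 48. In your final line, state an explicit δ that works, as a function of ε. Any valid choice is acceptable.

δ = ε/12

Let ε > 0. We need δ > 0 so that 0 < |u − 3| < δ implies |(12u + 12) − 48| < ε.
Since (12u + 12) − 48 = 12(u − 3), we have |(12u + 12) − 48| = 12|u − 3|.
So 12|u − 3| < ε exactly when |u − 3| < ε/12.
Take δ = ε/12. If 0 < |u − 3| < δ then |(12u + 12) − 48| = 12|u − 3| < 12·(ε/12) = ε.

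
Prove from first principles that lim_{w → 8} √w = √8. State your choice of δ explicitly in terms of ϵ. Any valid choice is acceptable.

δ = min(8, √8·ϵ)

Fix ϵ > 0. We want δ > 0 such that 0 < |w − 8| < δ implies |√w − √8| < ϵ.
Rationalise: √w − √8 = (w − 8)/(√w + √8), so |√w − √8| = |w − 8|/(√w + √8).
Restrict δ ≤ 8 so that |w − 8| < 8 forces w > 0, and then √w + √8 > √8.
Hence |√w − √8| < |w − 8|/√8, which is < ϵ once |w − 8| < √8·ϵ.
Take δ = min(8, √8·ϵ). If 0 < |w − 8| < δ then w > 0 and |√w − √8| < |w − 8|/√8 < ϵ.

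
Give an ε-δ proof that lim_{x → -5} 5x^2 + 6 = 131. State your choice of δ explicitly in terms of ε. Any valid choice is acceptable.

δ = min(1, ε/55)

Suppose ε > 0. We want δ > 0 such that 0 < |x + 5| < δ implies |(5x^2 + 6) − 131| < ε.
(5x^2 + 6) − 131 = 5x^2 - 125 = (x + 5)(5x - 25).
So |(5x^2 + 6) − 131| = |x + 5|·|5x - 25|.
Assume first that |x + 5| < 1, so |x| < 6. Then |5x - 25| ≤ 5·6 + 25 = 55.
Hence |(5x^2 + 6) − 131| ≤ 55|x + 5| < ε provided |x + 5| < ε/55.
Choosing δ = min(1, ε/55) ensures both conditions, hence |(5x^2 + 6) − 131| < ε.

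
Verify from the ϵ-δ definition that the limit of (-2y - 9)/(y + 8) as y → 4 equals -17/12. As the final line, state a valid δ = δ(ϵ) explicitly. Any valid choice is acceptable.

Fix ϵ > 0. We want δ > 0 with 0 < |y − 4| < δ ⇒ |(-2y - 9)/(y + 8) + 17/12| < ϵ.
Combining over a common denominator, (-2y - 9)/(y + 8) + 17/12 = [(-2y - 9)·12 − (-17)·(y + 8)] / [12·(y + 8)] = -7(y − 4) / (12(y + 8)).
So |(-2y - 9)/(y + 8) + 17/12| = 7|y − 4| / (12·|y + 8|).
Require δ ≤ 6, so |y + 8| ≥ |12| − |y − 4| > 12 − 6 = 6.
Hence |(-2y - 9)/(y + 8) + 17/12| < 7|y − 4|/(12·6) = (7/72)|y − 4|, which is < ϵ once |y − 4| < (72/7)ϵ.
Take δ = min(6, (72/7)ϵ). Then 0 < |y − 4| < δ forces both bounds, so |(-2y - 9)/(y + 8) + 17/12| < ϵ.

δ = min(6, (72/7)ϵ)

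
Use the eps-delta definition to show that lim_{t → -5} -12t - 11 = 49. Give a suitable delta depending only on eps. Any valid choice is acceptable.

Let eps > 0. We need delta > 0 so that 0 < |t + 5| < delta implies |(-12t - 11) − 49| < eps.
Since (-12t - 11) − 49 = -12(t + 5), we have |(-12t - 11) − 49| = 12|t + 5|.
So 12|t + 5| < eps exactly when |t + 5| < eps/12.
Choosing delta = eps/12 gives |(-12t - 11) − 49| = 12|t + 5| < eps whenever |t + 5| < delta.

delta = eps/12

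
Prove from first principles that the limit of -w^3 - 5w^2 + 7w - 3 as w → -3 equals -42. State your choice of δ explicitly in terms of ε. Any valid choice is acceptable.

Suppose ε > 0. We want δ > 0 such that 0 < |w + 3| < δ implies |(-w^3 - 5w^2 + 7w - 3) + 42| < ε.
(-w^3 - 5w^2 + 7w - 3) + 42 = -w^3 - 5w^2 + 7w + 39 = (w + 3)(-w^2 - 2w + 13).
So |(-w^3 - 5w^2 + 7w - 3) + 42| = |w + 3|·|-w^2 - 2w + 13|.
Assume first that |w + 3| < 2, so |w| < 5. Then |-w^2 - 2w + 13| ≤ 5^2 + 2·5 + 13 = 48.
Hence |(-w^3 - 5w^2 + 7w - 3) + 42| ≤ 48|w + 3| < ε provided |w + 3| < ε/48.
Choosing δ = min(2, ε/48) ensures both conditions, hence |(-w^3 - 5w^2 + 7w - 3) + 42| < ε.

δ = min(2, ε/48)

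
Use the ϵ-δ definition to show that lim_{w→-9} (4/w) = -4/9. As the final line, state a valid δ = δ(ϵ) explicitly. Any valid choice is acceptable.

δ = min(9/2, (81/8)ϵ)

Fix ϵ > 0. We seek δ > 0 such that 0 < |w + 9| < δ implies |4/w + 4/9| < ϵ.
|4/w + 4/9| = 4·|-9 − w|/(9·|w|) = 4|w + 9|/(9|w|).
Restrict δ ≤ 9/2. Then |w + 9| < 9/2 gives |w| > 9/2, so 9|w| > 81/2.
Then |4/w + 4/9| < 4|w + 9|/(81/2), which is < ϵ when |w + 9| < (81/8)ϵ.
Take δ = min(9/2, (81/8)ϵ). Then 0 < |w + 9| < δ gives both |w + 9| < 9/2 and |w + 9| < (81/8)ϵ, so |4/w + 4/9| < ϵ.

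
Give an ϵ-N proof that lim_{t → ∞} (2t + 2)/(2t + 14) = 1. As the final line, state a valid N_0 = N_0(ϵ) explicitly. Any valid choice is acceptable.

N_0 = 6/ϵ

Suppose ϵ > 0. We seek N_0 > 0 such that t > N_0 implies |(2t + 2)/(2t + 14) − 1| < ϵ.
(2t + 2)/(2t + 14) − 1 = (2(2t + 2) − 2(2t + 14)) / (2(2t + 14)) = -24/(2(2t + 14)).
For t > 0 we have 2t + 14 > 2t, so |(2t + 2)/(2t + 14) − 1| = 24/(2(2t + 14)) < 24/(2·2t) = 6/t.
Thus |(2t + 2)/(2t + 14) − 1| < ϵ whenever t > 6/ϵ.
Take N_0 = 6/ϵ. If t > N_0 then |(2t + 2)/(2t + 14) − 1| < 6/t < ϵ.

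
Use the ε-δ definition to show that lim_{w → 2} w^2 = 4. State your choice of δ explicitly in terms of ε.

δ = min(1, ε/5)

Let ε > 0. We seek δ > 0 with 0 < |w − 2| < δ ⇒ |w^2 − 4| < ε.
Factor: w^2 − 4 = (w − 2)(w + 2), so |w^2 − 4| = |w − 2|·|w + 2|.
Impose δ ≤ 1 so that |w| < 3; then |w + 2| ≤ 5.
Hence |w^2 − 4| ≤ 5|w − 2|, which is < ε once |w − 2| < ε/5.
Take δ = min(1, ε/5). If 0 < |w − 2| < δ then both bounds hold and |w^2 − 4| ≤ 5|w − 2| < 5·(ε/5) = ε.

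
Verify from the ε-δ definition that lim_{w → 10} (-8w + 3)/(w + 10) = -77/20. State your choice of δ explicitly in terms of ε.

δ = min(10, (200/83)ε)

Let ε > 0 be given. We want δ > 0 with 0 < |w − 10| < δ ⇒ |(-8w + 3)/(w + 10) + 77/20| < ε.
Combining over a common denominator, (-8w + 3)/(w + 10) + 77/20 = [(-8w + 3)·20 − (-77)·(w + 10)] / [20·(w + 10)] = -83(w − 10) / (20(w + 10)).
So |(-8w + 3)/(w + 10) + 77/20| = 83|w − 10| / (20·|w + 10|).
Require δ ≤ 10, so |w + 10| ≥ |20| − |w − 10| > 20 − 10 = 10.
Hence |(-8w + 3)/(w + 10) + 77/20| < 83|w − 10|/(20·10) = (83/200)|w − 10|, which is < ε once |w − 10| < (200/83)ε.
Take δ = min(10, (200/83)ε). Then 0 < |w − 10| < δ forces both bounds, so |(-8w + 3)/(w + 10) + 77/20| < ε.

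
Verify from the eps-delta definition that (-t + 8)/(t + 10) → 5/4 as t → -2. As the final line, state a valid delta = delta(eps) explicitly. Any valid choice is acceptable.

Let eps > 0. We want delta > 0 with 0 < |t + 2| < delta ⇒ |(-t + 8)/(t + 10) − (5/4)| < eps.
Combining over a common denominator, (-t + 8)/(t + 10) − (5/4) = [(-t + 8)·8 − 10·(t + 10)] / [8·(t + 10)] = -18(t + 2) / (8(t + 10)).
So |(-t + 8)/(t + 10) − (5/4)| = 18|t + 2| / (8·|t + 10|).
Require delta ≤ 4, so |t + 10| ≥ |8| − |t + 2| > 8 − 4 = 4.
Hence |(-t + 8)/(t + 10) − (5/4)| < 18|t + 2|/(8·4) = (9/16)|t + 2|, which is < eps once |t + 2| < (16/9)eps.
Take delta = min(4, (16/9)eps). Then 0 < |t + 2| < delta forces both bounds, so |(-t + 8)/(t + 10) − (5/4)| < eps.

delta = min(4, (16/9)eps)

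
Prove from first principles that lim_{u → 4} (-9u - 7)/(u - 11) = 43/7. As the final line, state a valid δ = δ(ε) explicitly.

δ = min(7/2, (49/212)ε)

Let ε > 0. We want δ > 0 with 0 < |u − 4| < δ ⇒ |(-9u - 7)/(u - 11) − (43/7)| < ε.
Combining over a common denominator, (-9u - 7)/(u - 11) − (43/7) = [(-9u - 7)·(-7) − (-43)·(u - 11)] / [(-7)·(u - 11)] = 106(u − 4) / ((-7)(u - 11)).
So |(-9u - 7)/(u - 11) − (43/7)| = 106|u − 4| / (7·|u − 11|).
Restrict δ ≤ 7/2. Then |u − 4| < 7/2 gives |u − 11| = |(u − 4) + (-7)| ≥ 7 − 7/2 = 7/2.
Hence |(-9u - 7)/(u - 11) − (43/7)| < 106|u − 4|/(7·(7/2)) = (212/49)|u − 4|, which is < ε once |u − 4| < (49/212)ε.
Take δ = min(7/2, (49/212)ε). Then 0 < |u − 4| < δ forces both bounds, so |(-9u - 7)/(u - 11) − (43/7)| < ε.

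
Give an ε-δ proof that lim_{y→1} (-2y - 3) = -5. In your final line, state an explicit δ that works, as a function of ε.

δ = ε/2

Let ε > 0. We need δ > 0 so that 0 < |y − 1| < δ implies |(-2y - 3) + 5| < ε.
|(-2y - 3) + 5| = |-2y + 2| = 2|y − 1|.
Thus it suffices that |y − 1| < ε/2.
Take δ = ε/2. If 0 < |y − 1| < δ then |(-2y - 3) + 5| = 2|y − 1| < 2·(ε/2) = ε.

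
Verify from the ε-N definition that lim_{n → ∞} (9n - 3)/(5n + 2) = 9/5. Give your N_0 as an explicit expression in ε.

N_0 = (33/25)/ε

Let ε > 0 be given. For n ≥ 1, |(9n - 3)/(5n + 2) − (9/5)| = |-33|/(5(5n + 2)) = 33/(5(5n + 2)).
Since 5n + 2 ≥ 5n for n ≥ 1, this is ≤ 33/(5·5n) = (33/25)/n.
So |(9n - 3)/(5n + 2) − (9/5)| < ε whenever n > (33/25)/ε.
Take N_0 = (33/25)/ε. If n > N_0 then |(9n - 3)/(5n + 2) − (9/5)| ≤ (33/25)/n < ε.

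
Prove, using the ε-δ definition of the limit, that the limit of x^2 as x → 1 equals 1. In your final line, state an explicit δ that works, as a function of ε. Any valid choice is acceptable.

Suppose ε > 0. We seek δ > 0 with 0 < |x − 1| < δ ⇒ |x^2 − 1| < ε.
Factor: x^2 − 1 = (x − 1)(x + 1), so |x^2 − 1| = |x − 1|·|x + 1|.
Impose δ ≤ 2 so that |x| < 3; then |x + 1| ≤ 4.
Hence |x^2 − 1| ≤ 4|x − 1|, which is < ε once |x − 1| < ε/4.
Take δ = min(2, ε/4). If 0 < |x − 1| < δ then both bounds hold and |x^2 − 1| ≤ 4|x − 1| < 4·(ε/4) = ε.

δ = min(2, ε/4)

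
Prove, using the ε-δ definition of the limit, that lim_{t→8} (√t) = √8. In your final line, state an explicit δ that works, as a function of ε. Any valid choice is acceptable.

δ = min(8, √8·ε)

Let ε > 0 be given. We want δ > 0 such that 0 < |t − 8| < δ implies |√t − √8| < ε.
Rationalise: √t − √8 = (t − 8)/(√t + √8), so |√t − √8| = |t − 8|/(√t + √8).
Restrict δ ≤ 8 so that |t − 8| < 8 forces t > 0, and then √t + √8 > √8.
Hence |√t − √8| < |t − 8|/√8, which is < ε once |t − 8| < √8·ε.
Take δ = min(8, √8·ε). If 0 < |t − 8| < δ then t > 0 and |√t − √8| < |t − 8|/√8 < ε.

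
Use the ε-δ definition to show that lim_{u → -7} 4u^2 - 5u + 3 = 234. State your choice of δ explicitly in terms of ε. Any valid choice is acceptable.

Suppose ε > 0. We want δ > 0 such that 0 < |u + 7| < δ implies |(4u^2 - 5u + 3) − 234| < ε.
(4u^2 - 5u + 3) − 234 = 4u^2 - 5u - 231 = (u + 7)(4u - 33).
So |(4u^2 - 5u + 3) − 234| = |u + 7|·|4u - 33|.
Require δ ≤ 2. Then |u + 7| < 2 gives |u| < 9, and by the triangle inequality |4u - 33| ≤ 4·9 + 33 = 69.
Hence |(4u^2 - 5u + 3) − 234| ≤ 69|u + 7| < ε provided |u + 7| < ε/69.
Take δ = min(2, ε/69). Then 0 < |u + 7| < δ gives both |u + 7| < 2 and |u + 7| < ε/69, so |(4u^2 - 5u + 3) − 234| < ε.

δ = min(2, ε/69)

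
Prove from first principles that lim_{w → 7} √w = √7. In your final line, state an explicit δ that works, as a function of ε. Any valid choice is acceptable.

δ = min(7, √7·ε)

Let ε > 0 be given. We want δ > 0 such that 0 < |w − 7| < δ implies |√w − √7| < ε.
Rationalise: √w − √7 = (w − 7)/(√w + √7), so |√w − √7| = |w − 7|/(√w + √7).
Restrict δ ≤ 7 so that |w − 7| < 7 forces w > 0, and then √w + √7 > √7.
Hence |√w − √7| < |w − 7|/√7, which is < ε once |w − 7| < √7·ε.
Take δ = min(7, √7·ε). If 0 < |w − 7| < δ then w > 0 and |√w − √7| < |w − 7|/√7 < ε.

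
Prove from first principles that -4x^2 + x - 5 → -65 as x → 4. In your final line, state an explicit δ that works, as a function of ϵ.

Fix ϵ > 0. We want δ > 0 such that 0 < |x − 4| < δ implies |(-4x^2 + x - 5) + 65| < ϵ.
(-4x^2 + x - 5) + 65 = -4x^2 + x + 60 = (x − 4)(-4x - 15).
So |(-4x^2 + x - 5) + 65| = |x − 4|·|-4x - 15|.
Require δ ≤ 1. Then |x − 4| < 1 gives |x| < 5, and by the triangle inequality |-4x - 15| ≤ 4·5 + 15 = 35.
Hence |(-4x^2 + x - 5) + 65| ≤ 35|x − 4| < ϵ provided |x − 4| < ϵ/35.
Choosing δ = min(1, ϵ/35) ensures both conditions, hence |(-4x^2 + x - 5) + 65| < ϵ.

δ = min(1, ϵ/35)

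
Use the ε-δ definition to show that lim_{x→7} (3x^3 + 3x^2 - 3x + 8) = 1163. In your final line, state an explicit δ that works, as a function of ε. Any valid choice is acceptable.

δ = min(2, ε/624)

Let ε > 0 be given. We want δ > 0 such that 0 < |x − 7| < δ implies |(3x^3 + 3x^2 - 3x + 8) − 1163| < ε.
(3x^3 + 3x^2 - 3x + 8) − 1163 = 3x^3 + 3x^2 - 3x - 1155 = (x − 7)(3x^2 + 24x + 165).
So |(3x^3 + 3x^2 - 3x + 8) − 1163| = |x − 7|·|3x^2 + 24x + 165|.
Require δ ≤ 2. Then |x − 7| < 2 gives |x| < 9, and by the triangle inequality |3x^2 + 24x + 165| ≤ 3·9^2 + 24·9 + 165 = 624.
Hence |(3x^3 + 3x^2 - 3x + 8) − 1163| ≤ 624|x − 7| < ε provided |x − 7| < ε/624.
Take δ = min(2, ε/624). Then 0 < |x − 7| < δ gives both |x − 7| < 2 and |x − 7| < ε/624, so |(3x^3 + 3x^2 - 3x + 8) − 1163| < ε.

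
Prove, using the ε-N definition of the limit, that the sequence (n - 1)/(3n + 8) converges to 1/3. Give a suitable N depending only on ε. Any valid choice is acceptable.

Let ε > 0. For n ≥ 1, |(n - 1)/(3n + 8) − (1/3)| = |-11|/(3(3n + 8)) = 11/(3(3n + 8)).
Since 3n + 8 ≥ 3n for n ≥ 1, this is ≤ 11/(3·3n) = (11/9)/n.
So |(n - 1)/(3n + 8) − (1/3)| < ε whenever n > (11/9)/ε.
Take N = (11/9)/ε. If n > N then |(n - 1)/(3n + 8) − (1/3)| ≤ (11/9)/n < ε.

N = (11/9)/ε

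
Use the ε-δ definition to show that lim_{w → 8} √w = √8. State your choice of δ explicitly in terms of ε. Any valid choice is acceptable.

δ = min(8, √8·ε)

Let ε > 0. We want δ > 0 such that 0 < |w − 8| < δ implies |√w − √8| < ε.
Multiplying by the conjugate, |√w − √8| = |w − 8|/(√w + √8).
Restrict δ ≤ 8 so that |w − 8| < 8 forces w > 0, and then √w + √8 > √8.
Hence |√w − √8| < |w − 8|/√8, which is < ε once |w − 8| < √8·ε.
Take δ = min(8, √8·ε). If 0 < |w − 8| < δ then w > 0 and |√w − √8| < |w − 8|/√8 < ε.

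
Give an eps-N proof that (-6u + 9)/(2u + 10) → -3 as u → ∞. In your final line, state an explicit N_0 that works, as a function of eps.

Let eps > 0. We seek N_0 > 0 such that u > N_0 implies |(-6u + 9)/(2u + 10) + 3| < eps.
(-6u + 9)/(2u + 10) + 3 = (2(-6u + 9) − (-6)(2u + 10)) / (2(2u + 10)) = 78/(2(2u + 10)).
For u > 0 we have 2u + 10 > 2u, so |(-6u + 9)/(2u + 10) + 3| = 78/(2(2u + 10)) < 78/(2·2u) = (39/2)/u.
Thus |(-6u + 9)/(2u + 10) + 3| < eps whenever u > (39/2)/eps.
Take N_0 = (39/2)/eps. If u > N_0 then |(-6u + 9)/(2u + 10) + 3| < (39/2)/u < eps.

N_0 = (39/2)/eps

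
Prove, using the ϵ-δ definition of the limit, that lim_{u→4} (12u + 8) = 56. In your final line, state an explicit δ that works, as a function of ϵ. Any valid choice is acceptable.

δ = ϵ/12

Let ϵ > 0 be given. We need δ > 0 so that 0 < |u − 4| < δ implies |(12u + 8) − 56| < ϵ.
|(12u + 8) − 56| = |12u - 48| = 12|u − 4|.
Thus it suffices that |u − 4| < ϵ/12.
Choosing δ = ϵ/12 gives |(12u + 8) − 56| = 12|u − 4| < ϵ whenever |u − 4| < δ.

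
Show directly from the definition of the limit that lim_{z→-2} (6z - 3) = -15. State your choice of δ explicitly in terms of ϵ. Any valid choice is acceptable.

Suppose ϵ > 0. We need δ > 0 so that 0 < |z + 2| < δ implies |(6z - 3) + 15| < ϵ.
Since (6z - 3) + 15 = 6(z + 2), we have |(6z - 3) + 15| = 6|z + 2|.
Thus it suffices that |z + 2| < ϵ/6.
Take δ = ϵ/6. If 0 < |z + 2| < δ then |(6z - 3) + 15| = 6|z + 2| < 6·(ϵ/6) = ϵ.

δ = ϵ/6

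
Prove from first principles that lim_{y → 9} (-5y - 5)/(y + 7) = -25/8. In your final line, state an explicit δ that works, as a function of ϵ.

δ = min(8, (64/15)ϵ)

Let ϵ > 0 be given. We want δ > 0 with 0 < |y − 9| < δ ⇒ |(-5y - 5)/(y + 7) + 25/8| < ϵ.
Combining over a common denominator, (-5y - 5)/(y + 7) + 25/8 = [(-5y - 5)·16 − (-50)·(y + 7)] / [16·(y + 7)] = -30(y − 9) / (16(y + 7)).
So |(-5y - 5)/(y + 7) + 25/8| = 30|y − 9| / (16·|y + 7|).
Require δ ≤ 8, so |y + 7| ≥ |16| − |y − 9| > 16 − 8 = 8.
Hence |(-5y - 5)/(y + 7) + 25/8| < 30|y − 9|/(16·8) = (15/64)|y − 9|, which is < ϵ once |y − 9| < (64/15)ϵ.
Take δ = min(8, (64/15)ϵ). Then 0 < |y − 9| < δ forces both bounds, so |(-5y - 5)/(y + 7) + 25/8| < ϵ.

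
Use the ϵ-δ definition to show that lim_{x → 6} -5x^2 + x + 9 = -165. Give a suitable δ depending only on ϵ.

Let ϵ > 0. We want δ > 0 such that 0 < |x − 6| < δ implies |(-5x^2 + x + 9) + 165| < ϵ.
(-5x^2 + x + 9) + 165 = -5x^2 + x + 174 = (x − 6)(-5x - 29).
So |(-5x^2 + x + 9) + 165| = |x − 6|·|-5x - 29|.
Assume first that |x − 6| < 1, so |x| < 7. Then |-5x - 29| ≤ 5·7 + 29 = 64.
Hence |(-5x^2 + x + 9) + 165| ≤ 64|x − 6| < ϵ provided |x − 6| < ϵ/64.
Choosing δ = min(1, ϵ/64) ensures both conditions, hence |(-5x^2 + x + 9) + 165| < ϵ.

δ = min(1, ϵ/64)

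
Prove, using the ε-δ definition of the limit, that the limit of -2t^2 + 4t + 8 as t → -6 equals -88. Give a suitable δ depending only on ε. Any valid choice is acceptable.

Let ε > 0. We want δ > 0 such that 0 < |t + 6| < δ implies |(-2t^2 + 4t + 8) + 88| < ε.
(-2t^2 + 4t + 8) + 88 = -2t^2 + 4t + 96 = (t + 6)(-2t + 16).
So |(-2t^2 + 4t + 8) + 88| = |t + 6|·|-2t + 16|.
Require δ ≤ 2. Then |t + 6| < 2 gives |t| < 8, and by the triangle inequality |-2t + 16| ≤ 2·8 + 16 = 32.
Hence |(-2t^2 + 4t + 8) + 88| ≤ 32|t + 6| < ε provided |t + 6| < ε/32.
Take δ = min(2, ε/32). Then 0 < |t + 6| < δ gives both |t + 6| < 2 and |t + 6| < ε/32, so |(-2t^2 + 4t + 8) + 88| < ε.

δ = min(2, ε/32)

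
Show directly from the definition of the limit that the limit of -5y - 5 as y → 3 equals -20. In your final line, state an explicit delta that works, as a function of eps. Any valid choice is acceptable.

delta = eps/5

Fix eps > 0. We need delta > 0 so that 0 < |y − 3| < delta implies |(-5y - 5) + 20| < eps.
|(-5y - 5) + 20| = |-5y + 15| = 5|y − 3|.
Thus it suffices that |y − 3| < eps/5.
Take delta = eps/5. If 0 < |y − 3| < delta then |(-5y - 5) + 20| = 5|y − 3| < 5·(eps/5) = eps.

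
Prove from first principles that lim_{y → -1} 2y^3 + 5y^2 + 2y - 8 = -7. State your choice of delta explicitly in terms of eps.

Fix eps > 0. We want delta > 0 such that 0 < |y + 1| < delta implies |(2y^3 + 5y^2 + 2y - 8) + 7| < eps.
(2y^3 + 5y^2 + 2y - 8) + 7 = 2y^3 + 5y^2 + 2y - 1 = (y + 1)(2y^2 + 3y - 1).
So |(2y^3 + 5y^2 + 2y - 8) + 7| = |y + 1|·|2y^2 + 3y - 1|.
Assume first that |y + 1| < 2, so |y| < 3. Then |2y^2 + 3y - 1| ≤ 2·3^2 + 3·3 + 1 = 28.
Hence |(2y^3 + 5y^2 + 2y - 8) + 7| ≤ 28|y + 1| < eps provided |y + 1| < eps/28.
Choosing delta = min(2, eps/28) ensures both conditions, hence |(2y^3 + 5y^2 + 2y - 8) + 7| < eps.

delta = min(2, eps/28)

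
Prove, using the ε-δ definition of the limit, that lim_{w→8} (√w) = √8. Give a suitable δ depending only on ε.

Fix ε > 0. We want δ > 0 such that 0 < |w − 8| < δ implies |√w − √8| < ε.
Multiplying by the conjugate, |√w − √8| = |w − 8|/(√w + √8).
Restrict δ ≤ 8 so that |w − 8| < 8 forces w > 0, and then √w + √8 > √8.
Hence |√w − √8| < |w − 8|/√8, which is < ε once |w − 8| < √8·ε.
Take δ = min(8, √8·ε). If 0 < |w − 8| < δ then w > 0 and |√w − √8| < |w − 8|/√8 < ε.

δ = min(8, √8·ε)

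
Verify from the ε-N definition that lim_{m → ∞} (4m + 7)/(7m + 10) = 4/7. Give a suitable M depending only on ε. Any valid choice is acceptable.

M = (9/49)/ε

Suppose ε > 0. For m ≥ 1, |(4m + 7)/(7m + 10) − (4/7)| = |9|/(7(7m + 10)) = 9/(7(7m + 10)).
Since 7m + 10 ≥ 7m for m ≥ 1, this is ≤ 9/(7·7m) = (9/49)/m.
So |(4m + 7)/(7m + 10) − (4/7)| < ε whenever m > (9/49)/ε.
Take M = (9/49)/ε. If m > M then |(4m + 7)/(7m + 10) − (4/7)| ≤ (9/49)/m < ε.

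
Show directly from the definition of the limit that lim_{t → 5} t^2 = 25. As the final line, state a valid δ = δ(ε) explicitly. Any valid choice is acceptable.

δ = min(1, ε/11)

Let ε > 0 be given. We seek δ > 0 with 0 < |t − 5| < δ ⇒ |t^2 − 25| < ε.
Factor: t^2 − 25 = (t − 5)(t + 5), so |t^2 − 25| = |t − 5|·|t + 5|.
Restrict δ ≤ 1. Then |t − 5| < 1 gives |t| < 6, so by the triangle inequality |t + 5| ≤ 6 + 5 = 11.
Hence |t^2 − 25| ≤ 11|t − 5|, which is < ε once |t − 5| < ε/11.
Take δ = min(1, ε/11). If 0 < |t − 5| < δ then both bounds hold and |t^2 − 25| ≤ 11|t − 5| < 11·(ε/11) = ε.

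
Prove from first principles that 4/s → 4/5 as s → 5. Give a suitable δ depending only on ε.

Let ε > 0 be given. We seek δ > 0 such that 0 < |s − 5| < δ implies |4/s − (4/5)| < ε.
|4/s − (4/5)| = 4·|5 − s|/(5·|s|) = 4|s − 5|/(5|s|).
Restrict δ ≤ 5/2. Then |s − 5| < 5/2 gives |s| > 5/2, so 5|s| > 25/2.
Then |4/s − (4/5)| < 4|s − 5|/(25/2), which is < ε when |s − 5| < (25/8)ε.
Take δ = min(5/2, (25/8)ε). Then 0 < |s − 5| < δ gives both |s − 5| < 5/2 and |s − 5| < (25/8)ε, so |4/s − (4/5)| < ε.

δ = min(5/2, (25/8)ε)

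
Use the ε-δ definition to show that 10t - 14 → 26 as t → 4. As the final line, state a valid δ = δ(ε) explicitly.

δ = ε/10

Fix ε > 0. We need δ > 0 so that 0 < |t − 4| < δ implies |(10t - 14) − 26| < ε.
|(10t - 14) − 26| = |10t - 40| = 10|t − 4|.
So 10|t − 4| < ε exactly when |t − 4| < ε/10.
Choosing δ = ε/10 gives |(10t - 14) − 26| = 10|t − 4| < ε whenever |t − 4| < δ.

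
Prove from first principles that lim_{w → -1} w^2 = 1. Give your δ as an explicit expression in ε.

Fix ε > 0. We seek δ > 0 with 0 < |w + 1| < δ ⇒ |w^2 − 1| < ε.
Factor: w^2 − 1 = (w + 1)(w - 1), so |w^2 − 1| = |w + 1|·|w - 1|.
Restrict δ ≤ 1. Then |w + 1| < 1 gives |w| < 2, so by the triangle inequality |w - 1| ≤ 2 + 1 = 3.
Hence |w^2 − 1| ≤ 3|w + 1|, which is < ε once |w + 1| < ε/3.
Take δ = min(1, ε/3). If 0 < |w + 1| < δ then both bounds hold and |w^2 − 1| ≤ 3|w + 1| < 3·(ε/3) = ε.

δ = min(1, ε/3)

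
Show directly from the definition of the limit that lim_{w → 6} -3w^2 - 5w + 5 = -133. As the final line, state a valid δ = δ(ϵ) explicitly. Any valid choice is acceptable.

Suppose ϵ > 0. We want δ > 0 such that 0 < |w − 6| < δ implies |(-3w^2 - 5w + 5) + 133| < ϵ.
(-3w^2 - 5w + 5) + 133 = -3w^2 - 5w + 138 = (w − 6)(-3w - 23).
So |(-3w^2 - 5w + 5) + 133| = |w − 6|·|-3w - 23|.
Require δ ≤ 1. Then |w − 6| < 1 gives |w| < 7, and by the triangle inequality |-3w - 23| ≤ 3·7 + 23 = 44.
Hence |(-3w^2 - 5w + 5) + 133| ≤ 44|w − 6| < ϵ provided |w − 6| < ϵ/44.
Take δ = min(1, ϵ/44). Then 0 < |w − 6| < δ gives both |w − 6| < 1 and |w − 6| < ϵ/44, so |(-3w^2 - 5w + 5) + 133| < ϵ.

δ = min(1, ϵ/44)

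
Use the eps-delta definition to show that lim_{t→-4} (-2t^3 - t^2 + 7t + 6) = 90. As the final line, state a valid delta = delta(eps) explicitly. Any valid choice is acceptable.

Fix eps > 0. We want delta > 0 such that 0 < |t + 4| < delta implies |(-2t^3 - t^2 + 7t + 6) − 90| < eps.
(-2t^3 - t^2 + 7t + 6) − 90 = -2t^3 - t^2 + 7t - 84 = (t + 4)(-2t^2 + 7t - 21).
So |(-2t^3 - t^2 + 7t + 6) − 90| = |t + 4|·|-2t^2 + 7t - 21|.
Require delta ≤ 2. Then |t + 4| < 2 gives |t| < 6, and by the triangle inequality |-2t^2 + 7t - 21| ≤ 2·6^2 + 7·6 + 21 = 135.
Hence |(-2t^3 - t^2 + 7t + 6) − 90| ≤ 135|t + 4| < eps provided |t + 4| < eps/135.
Take delta = min(2, eps/135). Then 0 < |t + 4| < delta gives both |t + 4| < 2 and |t + 4| < eps/135, so |(-2t^3 - t^2 + 7t + 6) − 90| < eps.

delta = min(2, eps/135)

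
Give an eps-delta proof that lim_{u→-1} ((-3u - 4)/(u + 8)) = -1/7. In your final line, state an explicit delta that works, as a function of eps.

Let eps > 0 be given. We want delta > 0 with 0 < |u + 1| < delta ⇒ |(-3u - 4)/(u + 8) + 1/7| < eps.
Combining over a common denominator, (-3u - 4)/(u + 8) + 1/7 = [(-3u - 4)·7 − (-1)·(u + 8)] / [7·(u + 8)] = -20(u + 1) / (7(u + 8)).
So |(-3u - 4)/(u + 8) + 1/7| = 20|u + 1| / (7·|u + 8|).
Require delta ≤ 7/2, so |u + 8| ≥ |7| − |u + 1| > 7 − 7/2 = 7/2.
Hence |(-3u - 4)/(u + 8) + 1/7| < 20|u + 1|/(7·(7/2)) = (40/49)|u + 1|, which is < eps once |u + 1| < (49/40)eps.
Take delta = min(7/2, (49/40)eps). Then 0 < |u + 1| < delta forces both bounds, so |(-3u - 4)/(u + 8) + 1/7| < eps.

delta = min(7/2, (49/40)eps)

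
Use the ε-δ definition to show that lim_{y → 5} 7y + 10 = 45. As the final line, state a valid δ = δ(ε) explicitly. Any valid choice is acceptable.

Suppose ε > 0. We need δ > 0 so that 0 < |y − 5| < δ implies |(7y + 10) − 45| < ε.
|(7y + 10) − 45| = |7y - 35| = 7|y − 5|.
Thus it suffices that |y − 5| < ε/7.
Choosing δ = ε/7 gives |(7y + 10) − 45| = 7|y − 5| < ε whenever |y − 5| < δ.

δ = ε/7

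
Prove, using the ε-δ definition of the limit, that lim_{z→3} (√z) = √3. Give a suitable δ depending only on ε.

Suppose ε > 0. We want δ > 0 such that 0 < |z − 3| < δ implies |√z − √3| < ε.
Multiplying by the conjugate, |√z − √3| = |z − 3|/(√z + √3).
Restrict δ ≤ 3 so that |z − 3| < 3 forces z > 0, and then √z + √3 > √3.
Hence |√z − √3| < |z − 3|/√3, which is < ε once |z − 3| < √3·ε.
Take δ = min(3, √3·ε). If 0 < |z − 3| < δ then z > 0 and |√z − √3| < |z − 3|/√3 < ε.

δ = min(3, √3·ε)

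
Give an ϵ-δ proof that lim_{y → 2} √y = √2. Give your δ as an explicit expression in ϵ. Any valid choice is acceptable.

δ = min(2, √2·ϵ)

Let ϵ > 0. We want δ > 0 such that 0 < |y − 2| < δ implies |√y − √2| < ϵ.
Multiplying by the conjugate, |√y − √2| = |y − 2|/(√y + √2).
Restrict δ ≤ 2 so that |y − 2| < 2 forces y > 0, and then √y + √2 > √2.
Hence |√y − √2| < |y − 2|/√2, which is < ϵ once |y − 2| < √2·ϵ.
Take δ = min(2, √2·ϵ). If 0 < |y − 2| < δ then y > 0 and |√y − √2| < |y − 2|/√2 < ϵ.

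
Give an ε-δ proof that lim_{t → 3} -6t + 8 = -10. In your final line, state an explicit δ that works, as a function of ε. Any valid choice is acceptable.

δ = ε/6

Let ε > 0 be given. We need δ > 0 so that 0 < |t − 3| < δ implies |(-6t + 8) + 10| < ε.
Since (-6t + 8) + 10 = -6(t − 3), we have |(-6t + 8) + 10| = 6|t − 3|.
So 6|t − 3| < ε exactly when |t − 3| < ε/6.
Choosing δ = ε/6 gives |(-6t + 8) + 10| = 6|t − 3| < ε whenever |t − 3| < δ.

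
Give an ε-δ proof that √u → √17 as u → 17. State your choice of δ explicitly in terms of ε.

Suppose ε > 0. We want δ > 0 such that 0 < |u − 17| < δ implies |√u − √17| < ε.
Rationalise: √u − √17 = (u − 17)/(√u + √17), so |√u − √17| = |u − 17|/(√u + √17).
Restrict δ ≤ 17 so that |u − 17| < 17 forces u > 0, and then √u + √17 > √17.
Hence |√u − √17| < |u − 17|/√17, which is < ε once |u − 17| < √17·ε.
Take δ = min(17, √17·ε). If 0 < |u − 17| < δ then u > 0 and |√u − √17| < |u − 17|/√17 < ε.

δ = min(17, √17·ε)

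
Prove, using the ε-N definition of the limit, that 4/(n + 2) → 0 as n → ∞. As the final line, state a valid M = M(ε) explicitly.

M = 4/ε

Suppose ε > 0. For n ≥ 1, |4/(n + 2) − 0| = 4/(n + 2) ≤ 4/n.
We need 4/n < ε, i.e. n > 4/ε.
Take M = 4/ε. If n > M then |4/(n + 2)| ≤ 4/n < ε.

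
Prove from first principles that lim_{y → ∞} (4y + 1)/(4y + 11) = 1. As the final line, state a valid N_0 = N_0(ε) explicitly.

Suppose ε > 0. We seek N_0 > 0 such that y > N_0 implies |(4y + 1)/(4y + 11) − 1| < ε.
(4y + 1)/(4y + 11) − 1 = (4(4y + 1) − 4(4y + 11)) / (4(4y + 11)) = -40/(4(4y + 11)).
For y > 0 we have 4y + 11 > 4y, so |(4y + 1)/(4y + 11) − 1| = 40/(4(4y + 11)) < 40/(4·4y) = (5/2)/y.
Thus |(4y + 1)/(4y + 11) − 1| < ε whenever y > (5/2)/ε.
Take N_0 = (5/2)/ε. If y > N_0 then |(4y + 1)/(4y + 11) − 1| < (5/2)/y < ε.

N_0 = (5/2)/ε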